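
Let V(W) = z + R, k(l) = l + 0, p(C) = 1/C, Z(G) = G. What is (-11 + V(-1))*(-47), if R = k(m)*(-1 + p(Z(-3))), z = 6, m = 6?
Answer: 611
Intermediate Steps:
k(l) = l
R = -8 (R = 6*(-1 + 1/(-3)) = 6*(-1 - 1/3) = 6*(-4/3) = -8)
V(W) = -2 (V(W) = 6 - 8 = -2)
(-11 + V(-1))*(-47) = (-11 - 2)*(-47) = -13*(-47) = 611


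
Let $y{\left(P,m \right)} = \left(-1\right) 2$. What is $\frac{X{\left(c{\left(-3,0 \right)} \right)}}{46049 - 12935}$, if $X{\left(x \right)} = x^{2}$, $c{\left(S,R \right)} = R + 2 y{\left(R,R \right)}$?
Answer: $\frac{8}{16557} \approx 0.00048318$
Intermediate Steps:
$y{\left(P,m \right)} = -2$
$c{\left(S,R \right)} = -4 + R$ ($c{\left(S,R \right)} = R + 2 \left(-2\right) = R - 4 = -4 + R$)
$\frac{X{\left(c{\left(-3,0 \right)} \right)}}{46049 - 12935} = \frac{\left(-4 + 0\right)^{2}}{46049 - 12935} = \frac{\left(-4\right)^{2}}{46049 - 12935} = \frac{1}{33114} \cdot 16 = \frac{8}{16557}$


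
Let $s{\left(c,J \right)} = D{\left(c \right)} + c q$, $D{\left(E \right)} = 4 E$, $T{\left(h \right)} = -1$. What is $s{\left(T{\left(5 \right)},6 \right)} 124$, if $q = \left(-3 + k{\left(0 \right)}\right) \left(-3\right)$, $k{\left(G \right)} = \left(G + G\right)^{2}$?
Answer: $-1612$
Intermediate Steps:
$k{\left(G \right)} = 4 G^{2}$ ($k{\left(G \right)} = \left(2 G\right)^{2} = 4 G^{2}$)
$q = 9$ ($q = \left(-3 + 4 \cdot 0^{2}\right) \left(-3\right) = \left(-3 + 4 \cdot 0\right) \left(-3\right) = \left(-3 + 0\right) \left(-3\right) = \left(-3\right) \left(-3\right) = 9$)
$s{\left(c,J \right)} = 13 c$ ($s{\left(c,J \right)} = 4 c + c 9 = 4 c + 9 c = 13 c$)
$s{\left(T{\left(5 \right)},6 \right)} 124 = 13 \left(-1\right) 124 = \left(-13\right) 124 = -1612$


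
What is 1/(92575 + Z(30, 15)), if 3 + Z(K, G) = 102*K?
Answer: 1/95632 ≈ 1.0457e-5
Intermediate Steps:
Z(K, G) = -3 + 102*K
1/(92575 + Z(30, 15)) = 1/(92575 + (-3 + 102*30)) = 1/(92575 + (-3 + 3060)) = 1/(92575 + 3057) = 1/95632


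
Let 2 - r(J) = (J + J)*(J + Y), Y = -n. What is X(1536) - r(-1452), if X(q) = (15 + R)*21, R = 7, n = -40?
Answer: 4100908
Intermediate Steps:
Y = 40 (Y = -1*(-40) = 40)
r(J) = 2 - 2*J*(40 + J) (r(J) = 2 - (J + J)*(J + 40) = 2 - 2*J*(40 + J))
X(q) = 462 (X(q) = (15 + 7)*21 = 22*21 = 462)
X(1536) - r(-1452) = 462 - (2 - 80*(-1452) - 2*(-1452)²) = 462 - (2 + 116160 - 2*2108304) = 462 - (2 + 116160 - 4216608) = 462 - 1*(-4100446) = 462 + 4100446 = 4100908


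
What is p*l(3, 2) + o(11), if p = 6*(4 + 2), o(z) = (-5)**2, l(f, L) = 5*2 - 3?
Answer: 277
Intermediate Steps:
l(f, L) = 7 (l(f, L) = 10 - 3 = 7)
o(z) = 25
p = 36 (p = 6*6 = 36)
p*l(3, 2) + o(11) = 36*7 + 25 = 252 + 25 = 277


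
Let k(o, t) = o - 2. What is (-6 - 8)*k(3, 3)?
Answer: -14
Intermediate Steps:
k(o, t) = -2 + o
(-6 - 8)*k(3, 3) = (-6 - 8)*(-2 + 3) = -14*1 = -14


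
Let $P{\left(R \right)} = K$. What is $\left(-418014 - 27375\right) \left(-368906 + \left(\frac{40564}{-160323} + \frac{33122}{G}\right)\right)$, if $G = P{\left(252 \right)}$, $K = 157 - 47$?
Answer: $\frac{482545360109823941}{2939255} \approx 1.6417 \cdot 10^{11}$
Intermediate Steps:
$K = 110$ ($K = 157 - 47 = 110$)
$P{\left(R \right)} = 110$
$G = 110$
$\left(-418014 - 27375\right) \left(-368906 + \left(\frac{40564}{-160323} + \frac{33122}{G}\right)\right) = \left(-418014 - 27375\right) \left(-368906 + \left(\frac{40564}{-160323} + \frac{33122}{110}\right)\right) = - 445389 \left(-368906 + \left(40564 \left(- \frac{1}{160323}\right) + 33122 \cdot \frac{1}{110}\right)\right) = - 445389 \left(-368906 + \left(- \frac{40564}{160323} + \frac{16561}{55}\right)\right) = - 445389 \left(-368906 + \frac{2652878183}{8817765}\right) = \left(-445389\right) \left(- \frac{3250273536907}{8817765}\right) = \frac{482545360109823941}{2939255}$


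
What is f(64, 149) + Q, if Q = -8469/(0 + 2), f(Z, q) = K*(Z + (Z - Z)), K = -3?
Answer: -8853/2 ≈ -4426.5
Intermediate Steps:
f(Z, q) = -3*Z (f(Z, q) = -3*(Z + (Z - Z)) = -3*(Z + 0) = -3*Z)
Q = -8469/2 ≈ -4234.5
f(64, 149) + Q = -3*64 - 8469/2 = -192 - 8469/2 = -8853/2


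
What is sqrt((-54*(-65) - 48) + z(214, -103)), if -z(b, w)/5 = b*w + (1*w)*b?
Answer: sqrt(223882) ≈ 473.16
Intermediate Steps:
z(b, w) = -10*b*w (z(b, w) = -5*(b*w + (1*w)*b) = -5*(b*w + w*b) = -5*(b*w + b*w) = -10*b*w)
sqrt((-54*(-65) - 48) + z(214, -103)) = sqrt((-54*(-65) - 48) - 10*214*(-103)) = sqrt((3510 - 48) + 220420) = sqrt(3462 + 220420) = sqrt(223882)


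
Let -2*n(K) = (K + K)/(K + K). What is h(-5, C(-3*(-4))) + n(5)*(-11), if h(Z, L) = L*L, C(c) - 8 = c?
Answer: 811/2 ≈ 405.50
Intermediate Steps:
C(c) = 8 + c
n(K) = -½ (n(K) = -(K + K)/(2*(K + K)) = -2*K/(2*(2*K)) = -2*K*1/(2*K)/2 = -½*1 = -½)
h(Z, L) = L²
h(-5, C(-3*(-4))) + n(5)*(-11) = (8 - 3*(-4))² - ½*(-11) = (8 + 12)² + 11/2 = 20² + 11/2 = 400 + 11/2 = 811/2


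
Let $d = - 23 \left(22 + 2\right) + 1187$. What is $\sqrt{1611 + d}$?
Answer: $\sqrt{2246} \approx 47.392$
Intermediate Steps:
$d = 635$ ($d = \left(-23\right) 24 + 1187 = -552 + 1187 = 635$)
$\sqrt{1611 + d} = \sqrt{1611 + 635} = \sqrt{2246}$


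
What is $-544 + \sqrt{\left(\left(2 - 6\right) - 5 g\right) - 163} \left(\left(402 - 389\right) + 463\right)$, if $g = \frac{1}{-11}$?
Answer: $-544 + \frac{952 i \sqrt{5038}}{11} \approx -544.0 + 6142.9 i$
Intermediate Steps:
$g = - \frac{1}{11} \approx -0.090909$
$-544 + \sqrt{\left(\left(2 - 6\right) - 5 g\right) - 163} \left(\left(402 - 389\right) + 463\right) = -544 + \sqrt{\left(\left(2 - 6\right) - - \frac{5}{11}\right) - 163} \left(\left(402 - 389\right) + 463\right) = -544 + \sqrt{\left(-4 + \frac{5}{11}\right) - 163} \left(13 + 463\right) = -544 + \sqrt{- \frac{39}{11} - 163} \cdot 476 = -544 + \sqrt{- \frac{1832}{11}} \cdot 476 = -544 + \frac{2 i \sqrt{5038}}{11} \cdot 476 = -544 + \frac{952 i \sqrt{5038}}{11}$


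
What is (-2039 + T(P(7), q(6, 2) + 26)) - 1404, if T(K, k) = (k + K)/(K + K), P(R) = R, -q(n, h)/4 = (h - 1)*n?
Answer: -48193/14 ≈ -3442.4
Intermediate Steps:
q(n, h) = -4*n*(-1 + h) (q(n, h) = -4*(h - 1)*n = -4*(-1 + h)*n = -4*n*(-1 + h))
T(K, k) = (K + k)/(2*K) (T(K, k) = (K + k)/((2*K)) = (K + k)*(1/(2*K)) = (K + k)/(2*K))
(-2039 + T(P(7), q(6, 2) + 26)) - 1404 = (-2039 + (½)*(7 + (4*6*(1 - 1*2) + 26))/7) - 1404 = (-2039 + (½)*(⅐)*(7 + (4*6*(1 - 2) + 26))) - 1404 = (-2039 + (½)*(⅐)*(7 + (4*6*(-1) + 26))) - 1404 = (-2039 + (½)*(⅐)*(7 + (-24 + 26))) - 1404 = (-2039 + (½)*(⅐)*(7 + 2)) - 1404 = (-2039 + (½)*(⅐)*9) - 1404 = (-2039 + 9/14) - 1404 = -28537/14 - 1404 = -48193/14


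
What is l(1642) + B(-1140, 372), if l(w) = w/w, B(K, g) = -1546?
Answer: -1545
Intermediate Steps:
l(w) = 1
l(1642) + B(-1140, 372) = 1 - 1546 = -1545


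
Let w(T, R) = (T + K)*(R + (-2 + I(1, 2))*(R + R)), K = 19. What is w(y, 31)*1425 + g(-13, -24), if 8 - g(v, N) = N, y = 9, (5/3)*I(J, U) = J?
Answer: -2226388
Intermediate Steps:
I(J, U) = 3*J/5
g(v, N) = 8 - N
w(T, R) = -9*R*(19 + T)/5 (w(T, R) = (T + 19)*(R + (-2 + (3/5)*1)*(R + R)) = (19 + T)*(R + (-2 + 3/5)*(2*R)) = (19 + T)*(R - 14*R/5) = (19 + T)*(-9*R/5) = -9*R*(19 + T)/5)
w(y, 31)*1425 + g(-13, -24) = -9/5*31*(19 + 9)*1425 + (8 - 1*(-24)) = -9/5*31*28*1425 + (8 + 24) = -7812/5*1425 + 32 = -2226420 + 32 = -2226388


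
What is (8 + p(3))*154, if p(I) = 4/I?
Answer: 4312/3 ≈ 1437.3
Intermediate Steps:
(8 + p(3))*154 = (8 + 4/3)*154 = (28/3)*154 = 4312/3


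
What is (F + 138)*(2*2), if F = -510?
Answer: -1488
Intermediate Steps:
(F + 138)*(2*2) = (-510 + 138)*(2*2) = -372*4 = -1488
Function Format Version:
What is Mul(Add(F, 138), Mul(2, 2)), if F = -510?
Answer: -1488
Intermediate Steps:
Mul(Add(F, 138), Mul(2, 2)) = Mul(Add(-510, 138), Mul(2, 2)) = Mul(-372, 4) = -1488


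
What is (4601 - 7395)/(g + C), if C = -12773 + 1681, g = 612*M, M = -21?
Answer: 1397/11972 ≈ 0.11669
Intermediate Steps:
g = -12852 (g = 612*(-21) = -12852)
C = -11092
(4601 - 7395)/(g + C) = (4601 - 7395)/(-12852 - 11092) = -2794/(-23944) = -2794*(-1/23944) = 1397/11972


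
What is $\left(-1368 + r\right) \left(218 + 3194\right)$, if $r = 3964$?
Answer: $8857552$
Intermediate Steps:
$\left(-1368 + r\right) \left(218 + 3194\right) = \left(-1368 + 3964\right) \left(218 + 3194\right) = 2596 \cdot 3412 = 8857552$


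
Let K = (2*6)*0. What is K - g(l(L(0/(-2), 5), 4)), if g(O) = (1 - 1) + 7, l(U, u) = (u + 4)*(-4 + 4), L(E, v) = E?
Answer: -7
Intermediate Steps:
l(U, u) = 0 (l(U, u) = (4 + u)*0 = 0)
g(O) = 7 (g(O) = 0 + 7 = 7)
K = 0 (K = 12*0 = 0)
K - g(l(L(0/(-2), 5), 4)) = 0 - 1*7 = 0 - 7 = -7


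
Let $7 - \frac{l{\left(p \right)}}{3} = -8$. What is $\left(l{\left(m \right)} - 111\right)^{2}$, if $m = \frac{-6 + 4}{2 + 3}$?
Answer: $4356$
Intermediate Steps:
$m = - \frac{2}{5} \approx -0.4$
$l{\left(p \right)} = 45$ ($l{\left(p \right)} = 21 - -24 = 21 + 24 = 45$)
$\left(l{\left(m \right)} - 111\right)^{2} = \left(45 - 111\right)^{2} = \left(-66\right)^{2} = 4356$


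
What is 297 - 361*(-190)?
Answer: 68887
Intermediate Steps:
297 - 361*(-190) = 297 + 68590 = 68887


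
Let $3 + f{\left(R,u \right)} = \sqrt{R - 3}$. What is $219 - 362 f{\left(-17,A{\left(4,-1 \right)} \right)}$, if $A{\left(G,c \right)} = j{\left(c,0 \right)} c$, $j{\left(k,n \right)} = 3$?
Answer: $1305 - 724 i \sqrt{5} \approx 1305.0 - 1618.9 i$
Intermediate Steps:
$A{\left(G,c \right)} = 3 c$
$f{\left(R,u \right)} = -3 + \sqrt{-3 + R}$ ($f{\left(R,u \right)} = -3 + \sqrt{R - 3} = -3 + \sqrt{-3 + R}$)
$219 - 362 f{\left(-17,A{\left(4,-1 \right)} \right)} = 219 - 362 \left(-3 + \sqrt{-3 - 17}\right) = 219 - 362 \left(-3 + \sqrt{-20}\right) = 219 - 362 \left(-3 + 2 i \sqrt{5}\right) = 219 + \left(1086 - 724 i \sqrt{5}\right) = 1305 - 724 i \sqrt{5}$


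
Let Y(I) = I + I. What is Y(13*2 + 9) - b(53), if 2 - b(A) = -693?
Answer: -625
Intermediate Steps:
b(A) = 695 (b(A) = 2 - 1*(-693) = 2 + 693 = 695)
Y(I) = 2*I
Y(13*2 + 9) - b(53) = 2*(13*2 + 9) - 1*695 = 2*(26 + 9) - 695 = 2*35 - 695 = 70 - 695 = -625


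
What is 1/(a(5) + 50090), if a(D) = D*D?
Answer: 1/50115 ≈ 1.9954e-5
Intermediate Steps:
a(D) = D²
1/(a(5) + 50090) = 1/(5² + 50090) = 1/(25 + 50090) = 1/50115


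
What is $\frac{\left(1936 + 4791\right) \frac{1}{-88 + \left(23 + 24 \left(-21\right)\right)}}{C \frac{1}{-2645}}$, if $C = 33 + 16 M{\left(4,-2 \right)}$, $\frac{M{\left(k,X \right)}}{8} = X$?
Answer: $- \frac{17792915}{126887} \approx -140.23$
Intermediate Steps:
$M{\left(k,X \right)} = 8 X$
$C = -223$ ($C = 33 + 16 \cdot 8 \left(-2\right) = 33 + 16 \left(-16\right) = 33 - 256 = -223$)
$\frac{\left(1936 + 4791\right) \frac{1}{-88 + \left(23 + 24 \left(-21\right)\right)}}{C \frac{1}{-2645}} = \frac{\left(1936 + 4791\right) \frac{1}{-88 + \left(23 + 24 \left(-21\right)\right)}}{\left(-223\right) \frac{1}{-2645}} = \frac{6727 \frac{1}{-88 + \left(23 - 504\right)}}{\left(-223\right) \left(- \frac{1}{2645}\right)} = \frac{6727 \frac{1}{-88 - 481}}{\frac{223}{2645}} = \frac{6727}{-569} \cdot \frac{2645}{223} = 6727 \left(- \frac{1}{569}\right) \frac{2645}{223} = \left(- \frac{6727}{569}\right) \frac{2645}{223} = - \frac{17792915}{126887}$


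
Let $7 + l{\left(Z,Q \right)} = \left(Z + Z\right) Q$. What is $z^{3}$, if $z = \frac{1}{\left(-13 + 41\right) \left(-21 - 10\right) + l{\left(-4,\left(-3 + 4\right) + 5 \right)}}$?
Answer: $- \frac{1}{786330467} \approx -1.2717 \cdot 10^{-9}$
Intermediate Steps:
$l{\left(Z,Q \right)} = -7 + 2 Q Z$ ($l{\left(Z,Q \right)} = -7 + \left(Z + Z\right) Q = -7 + 2 Z Q = -7 + 2 Q Z$)
$z = - \frac{1}{923}$ ($z = \frac{1}{\left(-13 + 41\right) \left(-21 - 10\right) + \left(-7 + 2 \left(\left(-3 + 4\right) + 5\right) \left(-4\right)\right)} = \frac{1}{28 \left(-31\right) + \left(-7 + 2 \left(1 + 5\right) \left(-4\right)\right)} = \frac{1}{-868 + \left(-7 + 2 \cdot 6 \left(-4\right)\right)} = \frac{1}{-868 - 55} = \frac{1}{-923} = - \frac{1}{923} \approx -0.0010834$)
$z^{3} = \left(- \frac{1}{923}\right)^{3} = - \frac{1}{786330467}$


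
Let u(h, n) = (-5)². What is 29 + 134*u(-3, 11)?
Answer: 3379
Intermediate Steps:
u(h, n) = 25
29 + 134*u(-3, 11) = 29 + 134*25 = 29 + 3350 = 3379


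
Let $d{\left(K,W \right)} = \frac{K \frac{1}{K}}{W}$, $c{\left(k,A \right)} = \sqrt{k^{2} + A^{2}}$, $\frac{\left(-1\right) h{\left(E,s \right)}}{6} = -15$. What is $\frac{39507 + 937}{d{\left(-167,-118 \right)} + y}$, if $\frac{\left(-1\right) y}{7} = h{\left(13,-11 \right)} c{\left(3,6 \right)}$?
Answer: $\frac{4772392}{248689601999} - \frac{1064338863840 \sqrt{5}}{248689601999} \approx -9.5699$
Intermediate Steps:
$h{\left(E,s \right)} = 90$ ($h{\left(E,s \right)} = \left(-6\right) \left(-15\right) = 90$)
$c{\left(k,A \right)} = \sqrt{A^{2} + k^{2}}$
$d{\left(K,W \right)} = \frac{1}{W}$ ($d{\left(K,W \right)} = 1 \frac{1}{W} = \frac{1}{W}$)
$y = - 1890 \sqrt{5}$ ($y = - 7 \cdot 90 \sqrt{6^{2} + 3^{2}} = - 7 \cdot 90 \sqrt{36 + 9} = - 7 \cdot 90 \sqrt{45} = - 7 \cdot 90 \cdot 3 \sqrt{5} = - 7 \cdot 270 \sqrt{5} = - 1890 \sqrt{5} \approx -4226.2$)
$\frac{39507 + 937}{d{\left(-167,-118 \right)} + y} = \frac{39507 + 937}{\frac{1}{-118} - 1890 \sqrt{5}} = \frac{40444}{- \frac{1}{118} - 1890 \sqrt{5}}$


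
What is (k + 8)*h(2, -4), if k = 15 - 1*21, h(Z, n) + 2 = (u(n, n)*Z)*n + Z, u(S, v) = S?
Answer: 64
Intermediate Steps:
h(Z, n) = -2 + Z + Z*n**2 (h(Z, n) = -2 + ((n*Z)*n + Z) = -2 + ((Z*n)*n + Z) = -2 + (Z*n**2 + Z) = -2 + (Z + Z*n**2) = -2 + Z + Z*n**2)
k = -6 (k = 15 - 21 = -6)
(k + 8)*h(2, -4) = (-6 + 8)*(-2 + 2 + 2*(-4)**2) = 2*(-2 + 2 + 2*16) = 2*(-2 + 2 + 32) = 2*32 = 64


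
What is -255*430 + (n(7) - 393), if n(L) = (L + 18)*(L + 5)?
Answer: -109743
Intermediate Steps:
n(L) = (5 + L)*(18 + L) (n(L) = (18 + L)*(5 + L) = (5 + L)*(18 + L))
-255*430 + (n(7) - 393) = -255*430 + ((90 + 7² + 23*7) - 393) = -109650 + ((90 + 49 + 161) - 393) = -109650 + (300 - 393) = -109650 - 93 = -109743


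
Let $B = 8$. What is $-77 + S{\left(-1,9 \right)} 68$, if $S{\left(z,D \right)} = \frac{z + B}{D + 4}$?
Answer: $- \frac{525}{13} \approx -40.385$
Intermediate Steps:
$S{\left(z,D \right)} = \frac{8 + z}{4 + D}$ ($S{\left(z,D \right)} = \frac{z + 8}{D + 4} = \frac{8 + z}{4 + D}$)
$-77 + S{\left(-1,9 \right)} 68 = -77 + \frac{8 - 1}{4 + 9} \cdot 68 = -77 + \frac{1}{13} \cdot 7 \cdot 68 = -77 + \frac{7}{13} \cdot 68 = -77 + \frac{476}{13} = - \frac{525}{13}$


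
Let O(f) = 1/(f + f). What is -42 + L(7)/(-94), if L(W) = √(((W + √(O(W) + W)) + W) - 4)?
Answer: -42 - √(1960 + 42*√154)/1316 ≈ -42.038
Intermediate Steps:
O(f) = 1/(2*f)
L(W) = √(-4 + √(W + 1/(2*W)) + 2*W) (L(W) = √(((W + √(1/(2*W) + W)) + W) - 4) = √(((W + √(W + 1/(2*W))) + W) - 4) = √((√(W + 1/(2*W)) + 2*W) - 4) = √(-4 + √(W + 1/(2*W)) + 2*W))
-42 + L(7)/(-94) = -42 + (√(-16 + 8*7 + 2*√2*√(1/7 + 2*7))/2)/(-94) = -42 - √(-16 + 56 + 2*√2*√(⅐ + 14))/188 = -42 - √(-16 + 56 + 2*√2*√(99/7))/188 = -42 - √(-16 + 56 + 2*√2*(3*√77/7))/188 = -42 - √(-16 + 56 + 6*√154/7)/188 = -42 - √(40 + 6*√154/7)/188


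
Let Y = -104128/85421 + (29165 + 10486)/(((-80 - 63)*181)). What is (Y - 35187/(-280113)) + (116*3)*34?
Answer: 2442041621783906698/206438775195653 ≈ 11829.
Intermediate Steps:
Y = -6082173095/2210951743 (Y = -104128*1/85421 + 39651/((-143*181)) = -104128/85421 + 39651/(-25883) = -104128/85421 + 39651*(-1/25883) = -104128/85421 - 39651/25883 = -6082173095/2210951743 ≈ -2.7509)
(Y - 35187/(-280113)) + (116*3)*34 = (-6082173095/2210951743 - 35187/(-280113)) + (116*3)*34 = (-6082173095/2210951743 - 35187*(-1/280113)) + 348*34 = (-6082173095/2210951743 + 11729/93371) + 11832 = -541966331059598/206438775195653 + 11832 = 2442041621783906698/206438775195653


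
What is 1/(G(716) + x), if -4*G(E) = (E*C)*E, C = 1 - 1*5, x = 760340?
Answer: 1/1272996 ≈ 7.8555e-7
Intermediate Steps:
C = -4 (C = 1 - 5 = -4)
G(E) = E² (G(E) = -E*(-4)*E/4 = -(-4*E)*E/4 = -(-1)*E² = E²)
1/(G(716) + x) = 1/(716² + 760340) = 1/(512656 + 760340) = 1/1272996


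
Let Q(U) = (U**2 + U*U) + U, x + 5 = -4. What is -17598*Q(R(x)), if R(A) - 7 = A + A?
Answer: -4065138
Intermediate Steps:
x = -9 (x = -5 - 4 = -9)
R(A) = 7 + 2*A (R(A) = 7 + (A + A) = 7 + 2*A)
Q(U) = U + 2*U**2 (Q(U) = (U**2 + U**2) + U = 2*U**2 + U = U + 2*U**2)
-17598*Q(R(x)) = -17598*(7 + 2*(-9))*(1 + 2*(7 + 2*(-9))) = -17598*(7 - 18)*(1 + 2*(7 - 18)) = -(-193578)*(1 + 2*(-11)) = -(-193578)*(1 - 22) = -(-193578)*(-21) = -17598*231 = -4065138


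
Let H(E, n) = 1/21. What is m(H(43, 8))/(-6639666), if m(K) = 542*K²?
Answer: -271/1464046353 ≈ -1.8510e-7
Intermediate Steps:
H(E, n) = 1/21
m(H(43, 8))/(-6639666) = (542*(1/21)²)/(-6639666) = (542*(1/441))*(-1/6639666) = (542/441)*(-1/6639666) = -271/1464046353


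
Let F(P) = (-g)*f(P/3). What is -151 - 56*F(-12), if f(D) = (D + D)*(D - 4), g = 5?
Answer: 17769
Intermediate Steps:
f(D) = 2*D*(-4 + D) (f(D) = (2*D)*(-4 + D) = 2*D*(-4 + D))
F(P) = -10*P*(-4 + P/3)/3 (F(P) = (-1*5)*(2*(P/3)*(-4 + P/3)) = -10*P*(⅓)*(-4 + P*(⅓)) = -10*P/3*(-4 + P/3) = -10*P*(-4 + P/3)/3)
-151 - 56*F(-12) = -151 - 560*(-12)*(12 - 1*(-12))/9 = -151 - 560*(-12)*(12 + 12)/9 = -151 - 560*(-12)*24/9 = -151 - 56*(-320) = -151 + 17920 = 17769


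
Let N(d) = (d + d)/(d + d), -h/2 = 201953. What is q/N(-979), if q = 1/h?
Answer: -1/403906 ≈ -2.4758e-6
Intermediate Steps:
h = -403906 (h = -2*201953 = -403906)
N(d) = 1 (N(d) = (2*d)/((2*d)) = (2*d)*(1/(2*d)) = 1)
q = -1/403906 (q = 1/(-403906) = -1/403906 ≈ -2.4758e-6)
q/N(-979) = -1/403906/1 = -1/403906*1 = -1/403906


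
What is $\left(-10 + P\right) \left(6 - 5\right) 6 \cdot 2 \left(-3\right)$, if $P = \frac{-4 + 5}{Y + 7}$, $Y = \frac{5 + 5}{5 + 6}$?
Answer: $\frac{10308}{29} \approx 355.45$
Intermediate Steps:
$Y = \frac{10}{11} \approx 0.90909$
$P = \frac{11}{87}$ ($P = \frac{-4 + 5}{\frac{10}{11} + 7} = 1 \frac{1}{\frac{87}{11}} = 1 \cdot \frac{11}{87} = \frac{11}{87} \approx 0.12644$)
$\left(-10 + P\right) \left(6 - 5\right) 6 \cdot 2 \left(-3\right) = \left(-10 + \frac{11}{87}\right) \left(6 - 5\right) 6 \cdot 2 \left(-3\right) = - \frac{859 \cdot 1 \cdot 12 \left(-3\right)}{87} = - \frac{859 \cdot 1 \left(-36\right)}{87} = \left(- \frac{859}{87}\right) \left(-36\right) = \frac{10308}{29}$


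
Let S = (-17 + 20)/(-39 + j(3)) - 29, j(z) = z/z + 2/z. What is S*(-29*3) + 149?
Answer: 300047/112 ≈ 2679.0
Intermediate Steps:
j(z) = 1 + 2/z
S = -3257/112 (S = (-17 + 20)/(-39 + (2 + 3)/3) - 29 = 3/(-39 + (1/3)*5) - 29 = 3/(-39 + 5/3) - 29 = 3/(-112/3) - 29 = 3*(-3/112) - 29 = -9/112 - 29 = -3257/112 ≈ -29.080)
S*(-29*3) + 149 = -(-94453)*3/112 + 149 = -3257/112*(-87) + 149 = 283359/112 + 149 = 300047/112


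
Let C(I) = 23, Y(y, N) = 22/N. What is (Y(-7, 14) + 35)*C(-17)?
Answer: 5888/7 ≈ 841.14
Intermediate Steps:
(Y(-7, 14) + 35)*C(-17) = (22/14 + 35)*23 = (22*(1/14) + 35)*23 = (11/7 + 35)*23 = (256/7)*23 = 5888/7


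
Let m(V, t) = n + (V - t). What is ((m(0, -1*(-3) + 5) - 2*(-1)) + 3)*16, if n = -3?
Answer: -96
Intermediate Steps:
m(V, t) = -3 + V - t (m(V, t) = -3 + (V - t) = -3 + V - t)
((m(0, -1*(-3) + 5) - 2*(-1)) + 3)*16 = (((-3 + 0 - (-1*(-3) + 5)) - 2*(-1)) + 3)*16 = (((-3 + 0 - (3 + 5)) + 2) + 3)*16 = (((-3 + 0 - 1*8) + 2) + 3)*16 = (((-3 + 0 - 8) + 2) + 3)*16 = ((-11 + 2) + 3)*16 = (-9 + 3)*16 = -6*16 = -96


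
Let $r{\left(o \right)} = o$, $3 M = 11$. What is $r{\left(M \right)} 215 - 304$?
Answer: $\frac{1453}{3} \approx 484.33$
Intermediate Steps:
$M = \frac{11}{3}$ ($M = \frac{1}{3} \cdot 11 = \frac{11}{3} \approx 3.6667$)
$r{\left(M \right)} 215 - 304 = \frac{11}{3} \cdot 215 - 304 = \frac{2365}{3} - 304 = \frac{1453}{3}$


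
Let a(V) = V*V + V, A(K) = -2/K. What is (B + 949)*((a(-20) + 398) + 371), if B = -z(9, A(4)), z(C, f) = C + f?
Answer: 2161269/2 ≈ 1.0806e+6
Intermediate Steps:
a(V) = V + V**2 (a(V) = V**2 + V = V + V**2)
B = -17/2 (B = -(9 - 2/4) = -(9 - 2*1/4) = -(9 - 1/2) = -1*17/2 = -17/2 ≈ -8.5000)
(B + 949)*((a(-20) + 398) + 371) = (-17/2 + 949)*((-20*(1 - 20) + 398) + 371) = 1881*((-20*(-19) + 398) + 371)/2 = 1881*((380 + 398) + 371)/2 = 1881*(778 + 371)/2 = (1881/2)*1149 = 2161269/2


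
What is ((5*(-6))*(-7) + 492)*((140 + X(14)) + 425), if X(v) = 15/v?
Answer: 2781675/7 ≈ 3.9738e+5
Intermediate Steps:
((5*(-6))*(-7) + 492)*((140 + X(14)) + 425) = ((5*(-6))*(-7) + 492)*((140 + 15/14) + 425) = (-30*(-7) + 492)*((140 + 15*(1/14)) + 425) = (210 + 492)*((140 + 15/14) + 425) = 702*(1975/14 + 425) = 702*(7925/14) = 2781675/7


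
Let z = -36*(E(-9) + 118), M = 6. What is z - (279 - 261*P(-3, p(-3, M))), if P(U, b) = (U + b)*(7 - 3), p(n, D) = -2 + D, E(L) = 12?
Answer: -3915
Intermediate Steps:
P(U, b) = 4*U + 4*b (P(U, b) = (U + b)*4 = 4*U + 4*b)
z = -4680 (z = -36*(12 + 118) = -36*130 = -4680)
z - (279 - 261*P(-3, p(-3, M))) = -4680 - (279 - 261*(4*(-3) + 4*(-2 + 6))) = -4680 - (279 - 261*(-12 + 4*4)) = -4680 - (279 - 261*(-12 + 16)) = -4680 - (279 - 261*4) = -4680 - (279 - 1044) = -4680 - 1*(-765) = -4680 + 765 = -3915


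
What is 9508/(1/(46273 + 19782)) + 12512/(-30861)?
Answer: 19382280046828/30861 ≈ 6.2805e+8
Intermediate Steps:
9508/(1/(46273 + 19782)) + 12512/(-30861) = 9508/(1/66055) + 12512*(-1/30861) = 9508/(1/66055) - 12512/30861 = 9508*66055 - 12512/30861 = 628050940 - 12512/30861 = 19382280046828/30861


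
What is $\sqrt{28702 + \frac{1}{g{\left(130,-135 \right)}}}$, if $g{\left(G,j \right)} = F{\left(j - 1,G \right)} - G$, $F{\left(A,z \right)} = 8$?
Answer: $\frac{\sqrt{427200446}}{122} \approx 169.42$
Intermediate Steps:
$g{\left(G,j \right)} = 8 - G$
$\sqrt{28702 + \frac{1}{g{\left(130,-135 \right)}}} = \sqrt{28702 + \frac{1}{8 - 130}} = \sqrt{28702 + \frac{1}{-122}} = \sqrt{28702 - \frac{1}{122}} = \sqrt{\frac{3501643}{122}} = \frac{\sqrt{427200446}}{122}$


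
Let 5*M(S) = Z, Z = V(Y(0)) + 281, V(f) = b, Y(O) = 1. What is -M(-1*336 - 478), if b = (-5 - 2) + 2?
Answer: -276/5 ≈ -55.200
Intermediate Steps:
b = -5 (b = -7 + 2 = -5)
V(f) = -5
Z = 276 (Z = -5 + 281 = 276)
M(S) = 276/5 (M(S) = (⅕)*276 = 276/5)
-M(-1*336 - 478) = -1*276/5 = -276/5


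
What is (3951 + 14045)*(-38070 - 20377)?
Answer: -1051812212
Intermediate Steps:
(3951 + 14045)*(-38070 - 20377) = 17996*(-58447) = -1051812212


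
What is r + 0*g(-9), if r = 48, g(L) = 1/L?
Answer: 48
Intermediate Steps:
r + 0*g(-9) = 48 + 0/(-9) = 48 + 0*(-⅑) = 48 + 0 = 48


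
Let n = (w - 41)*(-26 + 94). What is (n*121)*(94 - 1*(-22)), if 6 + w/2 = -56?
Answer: -157483920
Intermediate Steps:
w = -124 (w = -12 + 2*(-56) = -12 - 112 = -124)
n = -11220 (n = (-124 - 41)*(-26 + 94) = -165*68 = -11220)
(n*121)*(94 - 1*(-22)) = (-11220*121)*(94 - 1*(-22)) = -1357620*(94 + 22) = -1357620*116 = -157483920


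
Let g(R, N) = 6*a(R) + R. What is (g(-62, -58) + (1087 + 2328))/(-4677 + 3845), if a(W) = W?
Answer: -2981/832 ≈ -3.5829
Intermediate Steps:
g(R, N) = 7*R (g(R, N) = 6*R + R = 7*R)
(g(-62, -58) + (1087 + 2328))/(-4677 + 3845) = (7*(-62) + (1087 + 2328))/(-4677 + 3845) = (-434 + 3415)/(-832) = 2981*(-1/832) = -2981/832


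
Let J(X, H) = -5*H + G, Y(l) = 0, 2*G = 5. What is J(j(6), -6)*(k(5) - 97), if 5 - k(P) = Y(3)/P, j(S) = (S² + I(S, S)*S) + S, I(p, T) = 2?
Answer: -2990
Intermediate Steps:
G = 5/2 (G = (½)*5 = 5/2 ≈ 2.5000)
j(S) = S² + 3*S (j(S) = (S² + 2*S) + S = S² + 3*S)
J(X, H) = 5/2 - 5*H (J(X, H) = -5*H + 5/2 = 5/2 - 5*H)
k(P) = 5 (k(P) = 5 - 0/P = 5 - 1*0 = 5 + 0 = 5)
J(j(6), -6)*(k(5) - 97) = (5/2 - 5*(-6))*(5 - 97) = (5/2 + 30)*(-92) = (65/2)*(-92) = -2990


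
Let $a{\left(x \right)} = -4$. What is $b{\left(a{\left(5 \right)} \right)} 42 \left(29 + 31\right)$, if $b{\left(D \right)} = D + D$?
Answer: $-20160$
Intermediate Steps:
$b{\left(D \right)} = 2 D$
$b{\left(a{\left(5 \right)} \right)} 42 \left(29 + 31\right) = 2 \left(-4\right) 42 \left(29 + 31\right) = \left(-8\right) 42 \cdot 60 = \left(-336\right) 60 = -20160$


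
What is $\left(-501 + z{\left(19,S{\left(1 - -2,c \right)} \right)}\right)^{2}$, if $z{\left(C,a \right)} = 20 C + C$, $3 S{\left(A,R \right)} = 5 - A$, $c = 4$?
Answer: $10404$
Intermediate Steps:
$S{\left(A,R \right)} = \frac{5}{3} - \frac{A}{3}$ ($S{\left(A,R \right)} = \frac{5 - A}{3} = \frac{5}{3} - \frac{A}{3}$)
$z{\left(C,a \right)} = 21 C$
$\left(-501 + z{\left(19,S{\left(1 - -2,c \right)} \right)}\right)^{2} = \left(-501 + 21 \cdot 19\right)^{2} = \left(-501 + 399\right)^{2} = \left(-102\right)^{2} = 10404$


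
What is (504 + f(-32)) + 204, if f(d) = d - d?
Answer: 708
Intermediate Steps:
f(d) = 0
(504 + f(-32)) + 204 = (504 + 0) + 204 = 504 + 204 = 708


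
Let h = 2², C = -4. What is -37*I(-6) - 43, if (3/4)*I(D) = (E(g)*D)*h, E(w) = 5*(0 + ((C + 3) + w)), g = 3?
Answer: 11797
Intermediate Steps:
h = 4
E(w) = -5 + 5*w (E(w) = 5*(0 + ((-4 + 3) + w)) = 5*(0 + (-1 + w)) = 5*(-1 + w) = -5 + 5*w)
I(D) = 160*D/3 (I(D) = 4*(((-5 + 5*3)*D)*4)/3 = 4*(((-5 + 15)*D)*4)/3 = 4*((10*D)*4)/3 = 4*(40*D)/3 = 160*D/3)
-37*I(-6) - 43 = -5920*(-6)/3 - 43 = -37*(-320) - 43 = 11840 - 43 = 11797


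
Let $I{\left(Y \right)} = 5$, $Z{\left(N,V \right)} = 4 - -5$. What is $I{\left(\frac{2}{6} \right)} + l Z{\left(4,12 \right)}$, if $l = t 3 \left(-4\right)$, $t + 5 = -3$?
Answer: $869$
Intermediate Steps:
$t = -8$ ($t = -5 - 3 = -8$)
$Z{\left(N,V \right)} = 9$ ($Z{\left(N,V \right)} = 4 + 5 = 9$)
$l = 96$ ($l = \left(-8\right) 3 \left(-4\right) = \left(-24\right) \left(-4\right) = 96$)
$I{\left(\frac{2}{6} \right)} + l Z{\left(4,12 \right)} = 5 + 96 \cdot 9 = 5 + 864 = 869$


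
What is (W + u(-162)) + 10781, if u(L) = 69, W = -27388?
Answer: -16538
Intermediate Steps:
(W + u(-162)) + 10781 = (-27388 + 69) + 10781 = -27319 + 10781 = -16538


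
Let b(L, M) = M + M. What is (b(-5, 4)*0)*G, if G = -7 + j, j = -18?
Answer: 0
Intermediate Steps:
G = -25 (G = -7 - 18 = -25)
b(L, M) = 2*M
(b(-5, 4)*0)*G = ((2*4)*0)*(-25) = (8*0)*(-25) = 0*(-25) = 0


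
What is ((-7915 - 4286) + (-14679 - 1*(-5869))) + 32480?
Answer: 11469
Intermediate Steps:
((-7915 - 4286) + (-14679 - 1*(-5869))) + 32480 = (-12201 + (-14679 + 5869)) + 32480 = (-12201 - 8810) + 32480 = -21011 + 32480 = 11469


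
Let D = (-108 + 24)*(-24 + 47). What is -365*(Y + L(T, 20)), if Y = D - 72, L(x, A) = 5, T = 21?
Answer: 729635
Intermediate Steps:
D = -1932 (D = -84*23 = -1932)
Y = -2004 (Y = -1932 - 72 = -2004)
-365*(Y + L(T, 20)) = -365*(-2004 + 5) = -365*(-1999) = 729635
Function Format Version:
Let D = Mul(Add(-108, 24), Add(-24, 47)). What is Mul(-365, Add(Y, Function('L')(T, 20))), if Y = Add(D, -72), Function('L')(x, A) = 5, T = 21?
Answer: 729635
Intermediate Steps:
D = -1932 (D = Mul(-84, 23) = -1932)
Y = -2004 (Y = Add(-1932, -72) = -2004)
Mul(-365, Add(Y, Function('L')(T, 20))) = Mul(-365, Add(-2004, 5)) = Mul(-365, -1999) = 729635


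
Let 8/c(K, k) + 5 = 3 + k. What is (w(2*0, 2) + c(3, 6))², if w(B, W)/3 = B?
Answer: 4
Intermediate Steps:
w(B, W) = 3*B
c(K, k) = 8/(-2 + k) (c(K, k) = 8/(-5 + (3 + k)) = 8/(-2 + k))
(w(2*0, 2) + c(3, 6))² = (3*(2*0) + 8/(-2 + 6))² = (3*0 + 8/4)² = (0 + 8*(¼))² = (0 + 2)² = 2² = 4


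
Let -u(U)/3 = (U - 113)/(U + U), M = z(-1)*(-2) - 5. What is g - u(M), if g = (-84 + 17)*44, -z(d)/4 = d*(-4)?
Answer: -26575/9 ≈ -2952.8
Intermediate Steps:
z(d) = 16*d (z(d) = -4*d*(-4) = -(-16)*d = 16*d)
M = 27 (M = (16*(-1))*(-2) - 5 = -16*(-2) - 5 = 32 - 5 = 27)
u(U) = -3*(-113 + U)/(2*U) (u(U) = -3*(U - 113)/(U + U) = -3*(-113 + U)/(2*U))
g = -2948 (g = -67*44 = -2948)
g - u(M) = -2948 - 3*(113 - 1*27)/(2*27) = -2948 - 3*(113 - 27)/(2*27) = -2948 - 3*86/(2*27) = -2948 - 1*43/9 = -2948 - 43/9 = -26575/9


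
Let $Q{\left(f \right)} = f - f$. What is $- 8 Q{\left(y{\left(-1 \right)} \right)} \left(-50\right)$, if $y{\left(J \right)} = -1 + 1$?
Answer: $0$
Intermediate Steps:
$y{\left(J \right)} = 0$
$Q{\left(f \right)} = 0$
$- 8 Q{\left(y{\left(-1 \right)} \right)} \left(-50\right) = \left(-8\right) 0 \left(-50\right) = 0 \left(-50\right) = 0$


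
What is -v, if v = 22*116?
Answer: -2552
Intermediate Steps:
v = 2552
-v = -1*2552 = -2552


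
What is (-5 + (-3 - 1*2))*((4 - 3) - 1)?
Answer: 0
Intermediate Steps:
(-5 + (-3 - 1*2))*((4 - 3) - 1) = (-5 + (-3 - 2))*(1 - 1) = (-5 - 5)*0 = -10*0 = 0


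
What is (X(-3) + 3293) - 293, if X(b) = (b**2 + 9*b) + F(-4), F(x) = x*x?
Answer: 2998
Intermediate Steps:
F(x) = x**2
X(b) = 16 + b**2 + 9*b (X(b) = (b**2 + 9*b) + (-4)**2 = (b**2 + 9*b) + 16 = 16 + b**2 + 9*b)
(X(-3) + 3293) - 293 = ((16 + (-3)**2 + 9*(-3)) + 3293) - 293 = ((16 + 9 - 27) + 3293) - 293 = (-2 + 3293) - 293 = 3291 - 293 = 2998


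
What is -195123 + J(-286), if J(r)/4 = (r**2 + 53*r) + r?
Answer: 70285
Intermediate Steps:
J(r) = 4*r**2 + 216*r (J(r) = 4*((r**2 + 53*r) + r) = 4*(r**2 + 54*r) = 4*r**2 + 216*r)
-195123 + J(-286) = -195123 + 4*(-286)*(54 - 286) = -195123 + 4*(-286)*(-232) = -195123 + 265408 = 70285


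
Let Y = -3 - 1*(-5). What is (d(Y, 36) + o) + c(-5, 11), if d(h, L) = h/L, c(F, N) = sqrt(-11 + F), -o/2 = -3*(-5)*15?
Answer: -8099/18 + 4*I ≈ -449.94 + 4.0*I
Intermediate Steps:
o = -450 (o = -2*(-3*(-5))*15 = -30*15 = -2*225 = -450)
Y = 2 (Y = -3 + 5 = 2)
(d(Y, 36) + o) + c(-5, 11) = (2/36 - 450) + sqrt(-11 - 5) = (2*(1/36) - 450) + sqrt(-16) = (1/18 - 450) + 4*I = -8099/18 + 4*I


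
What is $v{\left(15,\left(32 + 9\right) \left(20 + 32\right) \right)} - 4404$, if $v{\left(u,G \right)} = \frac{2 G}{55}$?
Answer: $- \frac{237956}{55} \approx -4326.5$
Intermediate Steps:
$v{\left(u,G \right)} = \frac{2 G}{55}$ ($v{\left(u,G \right)} = 2 G \frac{1}{55} = \frac{2 G}{55}$)
$v{\left(15,\left(32 + 9\right) \left(20 + 32\right) \right)} - 4404 = \frac{2 \left(32 + 9\right) \left(20 + 32\right)}{55} - 4404 = \frac{2 \cdot 41 \cdot 52}{55} - 4404 = \frac{2}{55} \cdot 2132 - 4404 = \frac{4264}{55} - 4404 = - \frac{237956}{55}$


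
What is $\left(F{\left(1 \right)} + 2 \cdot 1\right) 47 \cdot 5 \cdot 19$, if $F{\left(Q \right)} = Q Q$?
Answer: $13395$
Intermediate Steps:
$F{\left(Q \right)} = Q^{2}$
$\left(F{\left(1 \right)} + 2 \cdot 1\right) 47 \cdot 5 \cdot 19 = \left(1^{2} + 2 \cdot 1\right) 47 \cdot 5 \cdot 19 = \left(1 + 2\right) 47 \cdot 95 = 3 \cdot 47 \cdot 95 = 141 \cdot 95 = 13395$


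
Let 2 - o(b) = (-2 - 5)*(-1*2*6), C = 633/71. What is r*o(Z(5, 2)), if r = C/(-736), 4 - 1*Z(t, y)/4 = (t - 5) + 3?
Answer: 25953/26128 ≈ 0.99330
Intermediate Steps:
C = 633/71 (C = 633*(1/71) = 633/71 ≈ 8.9155)
Z(t, y) = 24 - 4*t (Z(t, y) = 16 - 4*((t - 5) + 3) = 16 - 4*((-5 + t) + 3) = 16 - 4*(-2 + t) = 16 + (8 - 4*t) = 24 - 4*t)
o(b) = -82 (o(b) = 2 - (-2 - 5)*-1*2*6 = 2 - (-7)*(-2*6) = 2 - (-7)*(-12) = 2 - 1*84 = 2 - 84 = -82)
r = -633/52256 (r = (633/71)/(-736) = (633/71)*(-1/736) = -633/52256 ≈ -0.012113)
r*o(Z(5, 2)) = -633/52256*(-82) = 25953/26128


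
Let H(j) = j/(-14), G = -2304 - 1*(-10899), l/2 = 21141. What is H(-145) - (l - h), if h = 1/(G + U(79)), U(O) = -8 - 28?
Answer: -5065241863/119826 ≈ -42272.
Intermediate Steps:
U(O) = -36
l = 42282 (l = 2*21141 = 42282)
G = 8595 (G = -2304 + 10899 = 8595)
h = 1/8559 (h = 1/(8595 - 36) = 1/8559 ≈ 0.00011684)
H(j) = -j/14 (H(j) = j*(-1/14) = -j/14)
H(-145) - (l - h) = -1/14*(-145) - (42282 - 1*1/8559) = 145/14 - (42282 - 1/8559) = 145/14 - 1*361891637/8559 = 145/14 - 361891637/8559 = -5065241863/119826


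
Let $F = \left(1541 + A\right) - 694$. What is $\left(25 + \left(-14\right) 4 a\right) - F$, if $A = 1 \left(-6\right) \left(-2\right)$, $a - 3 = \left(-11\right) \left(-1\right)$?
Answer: $-1618$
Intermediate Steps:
$a = 14$ ($a = 3 - -11 = 3 + 11 = 14$)
$A = 12$ ($A = \left(-6\right) \left(-2\right) = 12$)
$F = 859$ ($F = \left(1541 + 12\right) - 694 = 1553 - 694 = 859$)
$\left(25 + \left(-14\right) 4 a\right) - F = \left(25 + \left(-14\right) 4 \cdot 14\right) - 859 = \left(25 - 784\right) - 859 = -759 - 859 = -1618$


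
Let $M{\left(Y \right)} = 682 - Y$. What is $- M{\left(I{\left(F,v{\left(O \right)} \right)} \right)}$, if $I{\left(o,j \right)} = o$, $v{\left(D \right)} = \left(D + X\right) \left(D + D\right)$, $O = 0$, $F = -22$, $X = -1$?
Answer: $-704$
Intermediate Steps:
$v{\left(D \right)} = 2 D \left(-1 + D\right)$ ($v{\left(D \right)} = \left(D - 1\right) \left(D + D\right) = \left(-1 + D\right) 2 D = 2 D \left(-1 + D\right)$)
$- M{\left(I{\left(F,v{\left(O \right)} \right)} \right)} = - (682 - -22) = - (682 + 22) = \left(-1\right) 704 = -704$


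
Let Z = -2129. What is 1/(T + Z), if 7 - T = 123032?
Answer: -1/125154 ≈ -7.9902e-6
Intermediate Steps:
T = -123025 (T = 7 - 1*123032 = 7 - 123032 = -123025)
1/(T + Z) = 1/(-123025 - 2129) = 1/(-125154) = -1/125154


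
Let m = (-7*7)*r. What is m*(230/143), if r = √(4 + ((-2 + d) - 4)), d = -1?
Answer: -11270*I*√3/143 ≈ -136.5*I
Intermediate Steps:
r = I*√3 (r = √(4 + ((-2 - 1) - 4)) = √(4 + (-3 - 4)) = √(4 - 7) = √(-3) = I*√3 ≈ 1.732*I)
m = -49*I*√3 (m = (-7*7)*(I*√3) = -49*I*√3 ≈ -84.87*I)
m*(230/143) = (-49*I*√3)*(230/143) = (-49*I*√3)*(230*(1/143)) = -49*I*√3*(230/143) = -11270*I*√3/143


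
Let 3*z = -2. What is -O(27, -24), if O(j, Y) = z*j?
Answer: 18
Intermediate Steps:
z = -⅔ (z = (⅓)*(-2) = -⅔ ≈ -0.66667)
O(j, Y) = -2*j/3
-O(27, -24) = -(-2)*27/3 = -1*(-18) = 18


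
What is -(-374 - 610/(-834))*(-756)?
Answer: -39224556/139 ≈ -2.8219e+5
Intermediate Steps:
-(-374 - 610/(-834))*(-756) = -(-374 - 610*(-1/834))*(-756) = -(-374 + 305/417)*(-756) = -(-155653)*(-756)/417 = -1*39224556/139 = -39224556/139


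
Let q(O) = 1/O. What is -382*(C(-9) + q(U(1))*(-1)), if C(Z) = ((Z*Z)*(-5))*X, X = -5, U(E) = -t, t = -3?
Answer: -2320268/3 ≈ -7.7342e+5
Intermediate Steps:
U(E) = 3 (U(E) = -1*(-3) = 3)
q(O) = 1/O
C(Z) = 25*Z² (C(Z) = ((Z*Z)*(-5))*(-5) = (Z²*(-5))*(-5) = -5*Z²*(-5) = 25*Z²)
-382*(C(-9) + q(U(1))*(-1)) = -382*(25*(-9)² - 1/3) = -382*(25*81 + (⅓)*(-1)) = -382*(2025 - ⅓) = -382*6074/3 = -2320268/3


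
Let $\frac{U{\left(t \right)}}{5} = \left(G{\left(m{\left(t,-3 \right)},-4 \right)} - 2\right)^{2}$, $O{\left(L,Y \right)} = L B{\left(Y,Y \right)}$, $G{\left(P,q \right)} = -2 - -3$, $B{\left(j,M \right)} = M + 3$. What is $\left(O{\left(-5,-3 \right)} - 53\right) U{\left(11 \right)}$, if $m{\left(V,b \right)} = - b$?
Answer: $-265$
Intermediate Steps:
$B{\left(j,M \right)} = 3 + M$
$G{\left(P,q \right)} = 1$ ($G{\left(P,q \right)} = -2 + 3 = 1$)
$O{\left(L,Y \right)} = L \left(3 + Y\right)$
$U{\left(t \right)} = 5$ ($U{\left(t \right)} = 5 \left(1 - 2\right)^{2} = 5 \left(-1\right)^{2} = 5 \cdot 1 = 5$)
$\left(O{\left(-5,-3 \right)} - 53\right) U{\left(11 \right)} = \left(- 5 \left(3 - 3\right) - 53\right) 5 = \left(\left(-5\right) 0 - 53\right) 5 = \left(0 - 53\right) 5 = \left(-53\right) 5 = -265$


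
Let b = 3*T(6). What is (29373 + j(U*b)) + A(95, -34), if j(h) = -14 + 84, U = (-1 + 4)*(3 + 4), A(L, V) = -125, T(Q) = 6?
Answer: 29318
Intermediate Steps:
b = 18 (b = 3*6 = 18)
U = 21 (U = 3*7 = 21)
j(h) = 70
(29373 + j(U*b)) + A(95, -34) = (29373 + 70) - 125 = 29443 - 125 = 29318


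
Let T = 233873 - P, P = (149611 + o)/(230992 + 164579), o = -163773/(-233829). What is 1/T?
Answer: 3425776717/801195382447745 ≈ 4.2758e-6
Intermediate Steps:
o = 18197/25981 (o = -163773*(-1/233829) = 18197/25981 ≈ 0.70040)
P = 1295687196/3425776717 (P = (149611 + 18197/25981)/(230992 + 164579) = (3887061588/25981)/395571 = (3887061588/25981)*(1/395571) = 1295687196/3425776717 ≈ 0.37822)
T = 801195382447745/3425776717 (T = 233873 - 1*1295687196/3425776717 = 233873 - 1295687196/3425776717 = 801195382447745/3425776717 ≈ 2.3387e+5)
1/T = 1/(801195382447745/3425776717) = 3425776717/801195382447745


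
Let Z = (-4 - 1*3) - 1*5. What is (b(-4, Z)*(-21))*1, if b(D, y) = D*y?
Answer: -1008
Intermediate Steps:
Z = -12 (Z = (-4 - 3) - 5 = -7 - 5 = -12)
(b(-4, Z)*(-21))*1 = (-4*(-12)*(-21))*1 = (48*(-21))*1 = -1008*1 = -1008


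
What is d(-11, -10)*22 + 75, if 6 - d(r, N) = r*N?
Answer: -2213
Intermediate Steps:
d(r, N) = 6 - N*r (d(r, N) = 6 - r*N = 6 - N*r)
d(-11, -10)*22 + 75 = (6 - 1*(-10)*(-11))*22 + 75 = (6 - 110)*22 + 75 = -104*22 + 75 = -2288 + 75 = -2213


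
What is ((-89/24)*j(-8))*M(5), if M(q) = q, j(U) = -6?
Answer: 445/4 ≈ 111.25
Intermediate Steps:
((-89/24)*j(-8))*M(5) = (-89/24*(-6))*5 = (-89*1/24*(-6))*5 = -89/24*(-6)*5 = (89/4)*5 = 445/4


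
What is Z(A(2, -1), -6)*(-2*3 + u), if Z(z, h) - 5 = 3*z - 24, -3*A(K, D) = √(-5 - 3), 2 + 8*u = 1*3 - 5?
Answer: 247/2 + 13*I*√2 ≈ 123.5 + 18.385*I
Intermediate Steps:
u = -½ (u = -¼ + (1*3 - 5)/8 = -¼ + (3 - 5)/8 = -¼ + (⅛)*(-2) = -¼ - ¼ = -½ ≈ -0.50000)
A(K, D) = -2*I*√2/3 (A(K, D) = -√(-5 - 3)/3 = -2*I*√2/3)
Z(z, h) = -19 + 3*z (Z(z, h) = 5 + (3*z - 24) = 5 + (-24 + 3*z) = -19 + 3*z)
Z(A(2, -1), -6)*(-2*3 + u) = (-19 + 3*(-2*I*√2/3))*(-2*3 - ½) = (-19 - 2*I*√2)*(-6 - ½) = (-19 - 2*I*√2)*(-13/2) = 247/2 + 13*I*√2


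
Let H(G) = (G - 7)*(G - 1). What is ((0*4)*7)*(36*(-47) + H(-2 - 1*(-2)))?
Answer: 0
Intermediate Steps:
H(G) = (-1 + G)*(-7 + G) (H(G) = (-7 + G)*(-1 + G) = (-1 + G)*(-7 + G))
((0*4)*7)*(36*(-47) + H(-2 - 1*(-2))) = ((0*4)*7)*(36*(-47) + (7 + (-2 - 1*(-2))² - 8*(-2 - 1*(-2)))) = (0*7)*(-1692 + (7 + (-2 + 2)² - 8*(-2 + 2))) = 0*(-1692 + (7 + 0² - 8*0)) = 0*(-1692 + (7 + 0 + 0)) = 0*(-1692 + 7) = 0*(-1685) = 0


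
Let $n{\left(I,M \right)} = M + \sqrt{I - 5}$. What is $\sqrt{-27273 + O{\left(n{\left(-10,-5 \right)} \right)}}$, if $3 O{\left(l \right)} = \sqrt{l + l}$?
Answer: $\frac{\sqrt{-245457 + 3 \sqrt{2} \sqrt{-5 + i \sqrt{15}}}}{3} \approx 0.0033962 + 165.14 i$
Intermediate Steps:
$n{\left(I,M \right)} = M + \sqrt{-5 + I}$
$O{\left(l \right)} = \frac{\sqrt{2} \sqrt{l}}{3}$ ($O{\left(l \right)} = \frac{\sqrt{l + l}}{3} = \frac{\sqrt{2 l}}{3} = \frac{\sqrt{2} \sqrt{l}}{3}$)
$\sqrt{-27273 + O{\left(n{\left(-10,-5 \right)} \right)}} = \sqrt{-27273 + \frac{\sqrt{2} \sqrt{-5 + \sqrt{-5 - 10}}}{3}} = \sqrt{-27273 + \frac{\sqrt{2} \sqrt{-5 + \sqrt{-15}}}{3}} = \sqrt{-27273 + \frac{\sqrt{2} \sqrt{-5 + i \sqrt{15}}}{3}}$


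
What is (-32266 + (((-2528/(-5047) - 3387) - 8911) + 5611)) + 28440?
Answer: -53056583/5047 ≈ -10513.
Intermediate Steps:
(-32266 + (((-2528/(-5047) - 3387) - 8911) + 5611)) + 28440 = (-32266 + (((-2528*(-1/5047) - 3387) - 8911) + 5611)) + 28440 = (-32266 + (((2528/5047 - 3387) - 8911) + 5611)) + 28440 = (-32266 + ((-17091661/5047 - 8911) + 5611)) + 28440 = (-32266 + (-62065478/5047 + 5611)) + 28440 = (-32266 - 33746761/5047) + 28440 = -196593263/5047 + 28440 = -53056583/5047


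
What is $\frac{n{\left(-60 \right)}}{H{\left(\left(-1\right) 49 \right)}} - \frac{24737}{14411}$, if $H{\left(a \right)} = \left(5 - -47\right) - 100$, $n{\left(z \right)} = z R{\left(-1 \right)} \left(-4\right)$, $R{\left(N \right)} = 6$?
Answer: $- \frac{457067}{14411} \approx -31.717$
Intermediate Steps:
$n{\left(z \right)} = - 24 z$ ($n{\left(z \right)} = z 6 \left(-4\right) = 6 z \left(-4\right) = - 24 z$)
$H{\left(a \right)} = -48$ ($H{\left(a \right)} = \left(5 + 47\right) - 100 = 52 - 100 = -48$)
$\frac{n{\left(-60 \right)}}{H{\left(\left(-1\right) 49 \right)}} - \frac{24737}{14411} = \frac{\left(-24\right) \left(-60\right)}{-48} - \frac{24737}{14411} = 1440 \left(- \frac{1}{48}\right) - \frac{24737}{14411} = -30 - \frac{24737}{14411} = - \frac{457067}{14411}$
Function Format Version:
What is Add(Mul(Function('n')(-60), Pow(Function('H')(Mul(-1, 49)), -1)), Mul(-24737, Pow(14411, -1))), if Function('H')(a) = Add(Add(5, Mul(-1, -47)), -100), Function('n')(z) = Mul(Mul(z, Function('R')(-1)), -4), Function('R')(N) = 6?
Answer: Rational(-457067, 14411) ≈ -31.717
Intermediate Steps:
Function('n')(z) = Mul(-24, z) (Function('n')(z) = Mul(Mul(z, 6), -4) = Mul(Mul(6, z), -4) = Mul(-24, z))
Function('H')(a) = -48 (Function('H')(a) = Add(Add(5, 47), -100) = Add(52, -100) = -48)
Add(Mul(Function('n')(-60), Pow(Function('H')(Mul(-1, 49)), -1)), Mul(-24737, Pow(14411, -1))) = Add(Mul(Mul(-24, -60), Pow(-48, -1)), Mul(-24737, Pow(14411, -1))) = Add(Mul(1440, Rational(-1, 48)), Mul(-24737, Rational(1, 14411))) = Add(-30, Rational(-24737, 14411)) = Rational(-457067, 14411)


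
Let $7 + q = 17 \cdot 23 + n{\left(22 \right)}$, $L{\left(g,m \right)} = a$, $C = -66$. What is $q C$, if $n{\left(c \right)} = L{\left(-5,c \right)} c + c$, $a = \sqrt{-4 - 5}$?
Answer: $-26796 - 4356 i \approx -26796.0 - 4356.0 i$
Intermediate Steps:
$a = 3 i$ ($a = \sqrt{-9} = 3 i \approx 3.0 i$)
$L{\left(g,m \right)} = 3 i$
$n{\left(c \right)} = c + 3 i c$ ($n{\left(c \right)} = 3 i c + c = c + 3 i c$)
$q = 406 + 66 i$ ($q = -7 + \left(17 \cdot 23 + 22 \left(1 + 3 i\right)\right) = -7 + \left(391 + \left(22 + 66 i\right)\right) = -7 + \left(413 + 66 i\right) = 406 + 66 i \approx 406.0 + 66.0 i$)
$q C = \left(406 + 66 i\right) \left(-66\right) = -26796 - 4356 i$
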